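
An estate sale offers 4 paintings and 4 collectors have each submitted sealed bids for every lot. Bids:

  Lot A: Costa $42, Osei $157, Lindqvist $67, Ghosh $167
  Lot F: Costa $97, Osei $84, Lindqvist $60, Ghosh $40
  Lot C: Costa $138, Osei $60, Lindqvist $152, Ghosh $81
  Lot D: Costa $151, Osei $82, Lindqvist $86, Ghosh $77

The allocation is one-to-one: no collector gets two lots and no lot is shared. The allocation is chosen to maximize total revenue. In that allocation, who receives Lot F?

Osei receives Lot F.

Treat this as an assignment problem: match each collector to one lot.
Optimal: Costa→Lot D ($151), Osei→Lot F ($84), Lindqvist→Lot C ($152), Ghosh→Lot A ($167) — total 151+84+152+167 = $554.
Row-greedy (each collector in turn takes its best remaining lot) gives $500, worse by 54.
Swapping Ghosh↔Lindqvist (Ghosh→Lot C $81, Lindqvist→Lot A $67) loses 171.
Osei's own top lot is Lot A ($157), but forcing Osei→Lot A and reassigning the rest optimally gives only $500 — worse by 54.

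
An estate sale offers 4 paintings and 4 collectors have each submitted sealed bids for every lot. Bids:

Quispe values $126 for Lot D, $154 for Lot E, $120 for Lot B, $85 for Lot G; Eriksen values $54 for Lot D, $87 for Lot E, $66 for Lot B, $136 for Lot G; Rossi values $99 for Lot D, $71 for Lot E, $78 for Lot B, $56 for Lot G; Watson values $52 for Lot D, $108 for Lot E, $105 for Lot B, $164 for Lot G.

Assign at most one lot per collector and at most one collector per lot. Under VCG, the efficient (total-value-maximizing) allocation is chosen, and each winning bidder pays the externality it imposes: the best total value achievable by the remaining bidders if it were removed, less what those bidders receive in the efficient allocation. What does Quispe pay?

Quispe pays $10.

Efficient allocation: Quispe→Lot E ($154), Eriksen→Lot G ($136), Rossi→Lot D ($99), Watson→Lot B ($105); total welfare W = $494.
Quispe receives Lot E at value $154, so the others get W − 154 = $340.
Without Quispe: best allocation of the remaining 3 bidders over all 4 lots is Eriksen→Lot E ($87), Rossi→Lot D ($99), Watson→Lot G ($164), total $350.
VCG payment = (others' best without Quispe) − (others' welfare with Quispe) = 350 − 340 = $10.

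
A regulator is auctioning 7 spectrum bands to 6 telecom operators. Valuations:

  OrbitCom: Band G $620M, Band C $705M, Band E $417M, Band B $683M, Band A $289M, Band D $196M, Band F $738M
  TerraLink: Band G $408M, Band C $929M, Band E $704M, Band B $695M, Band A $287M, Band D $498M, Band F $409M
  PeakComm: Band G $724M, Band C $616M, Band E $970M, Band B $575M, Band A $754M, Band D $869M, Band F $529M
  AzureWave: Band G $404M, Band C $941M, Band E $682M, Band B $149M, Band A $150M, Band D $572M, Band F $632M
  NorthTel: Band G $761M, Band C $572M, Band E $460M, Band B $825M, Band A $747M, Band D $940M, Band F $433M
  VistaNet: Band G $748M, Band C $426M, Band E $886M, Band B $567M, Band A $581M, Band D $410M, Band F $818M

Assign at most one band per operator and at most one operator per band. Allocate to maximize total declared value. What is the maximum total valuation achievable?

Maximum total: $5032M

This is the linear assignment problem.
Optimal: OrbitCom→Band F ($738M), TerraLink→Band B ($695M), PeakComm→Band E ($970M), AzureWave→Band C ($941M), NorthTel→Band D ($940M), VistaNet→Band G ($748M) — total 738+695+970+941+940+748 = $5032M.
Column-greedy (each band in turn goes to its best remaining operator) gives $4144M, worse by 888.
Next-best assignment: OrbitCom→Band G, TerraLink→Band B, PeakComm→Band E, AzureWave→Band C, NorthTel→Band D, VistaNet→Band F = $4984M.
Swapping VistaNet↔TerraLink (VistaNet→Band B $567M, TerraLink→Band G $408M) loses 468.
Every other assignment is strictly worse.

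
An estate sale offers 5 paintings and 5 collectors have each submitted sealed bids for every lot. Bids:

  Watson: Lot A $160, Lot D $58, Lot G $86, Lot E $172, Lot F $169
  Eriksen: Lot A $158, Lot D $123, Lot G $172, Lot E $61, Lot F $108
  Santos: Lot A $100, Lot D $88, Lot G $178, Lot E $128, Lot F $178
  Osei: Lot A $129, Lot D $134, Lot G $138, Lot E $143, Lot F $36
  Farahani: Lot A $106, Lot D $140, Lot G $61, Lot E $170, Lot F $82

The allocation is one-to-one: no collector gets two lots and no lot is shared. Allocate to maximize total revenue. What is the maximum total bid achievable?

Maximum total: $814

Optimal: Watson→Lot A ($160), Eriksen→Lot G ($172), Santos→Lot F ($178), Osei→Lot D ($134), Farahani→Lot E ($170) — total 160+172+178+134+170 = $814.
Column-greedy (each lot in turn goes to its best remaining collector) gives $729, worse by 85.
Every other assignment is strictly worse.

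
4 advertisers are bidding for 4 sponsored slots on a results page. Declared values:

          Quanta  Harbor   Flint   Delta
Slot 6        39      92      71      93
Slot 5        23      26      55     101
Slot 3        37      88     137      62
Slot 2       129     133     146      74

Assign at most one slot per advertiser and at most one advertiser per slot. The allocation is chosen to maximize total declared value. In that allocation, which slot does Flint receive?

Flint receives Slot 3.

Optimal: Quanta→Slot 2 ($129), Harbor→Slot 6 ($92), Flint→Slot 3 ($137), Delta→Slot 5 ($101) — total 129+92+137+101 = $459.
Swapping Flint↔Delta (Flint→Slot 5 $55, Delta→Slot 3 $62) loses 121.
Flint's own top slot is Slot 2 ($146), but forcing Flint→Slot 2 and reassigning the rest optimally gives only $376 — worse by 83.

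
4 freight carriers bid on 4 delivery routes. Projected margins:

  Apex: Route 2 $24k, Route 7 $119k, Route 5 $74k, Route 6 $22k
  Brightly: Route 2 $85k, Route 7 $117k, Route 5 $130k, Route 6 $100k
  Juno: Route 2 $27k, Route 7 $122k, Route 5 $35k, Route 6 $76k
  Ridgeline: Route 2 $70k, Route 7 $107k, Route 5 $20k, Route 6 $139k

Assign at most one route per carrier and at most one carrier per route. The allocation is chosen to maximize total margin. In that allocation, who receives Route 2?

Brightly receives Route 2.

Optimal: Apex→Route 5 ($74k), Brightly→Route 2 ($85k), Juno→Route 7 ($122k), Ridgeline→Route 6 ($139k) — total 74+85+122+139 = $420k.
Swapping Juno↔Brightly (Juno→Route 2 $27k, Brightly→Route 7 $117k) loses 63.
Every other assignment is strictly worse.
Brightly's own top route is Route 5 ($130k), but forcing Brightly→Route 5 and reassigning the rest optimally gives only $415k — worse by 5.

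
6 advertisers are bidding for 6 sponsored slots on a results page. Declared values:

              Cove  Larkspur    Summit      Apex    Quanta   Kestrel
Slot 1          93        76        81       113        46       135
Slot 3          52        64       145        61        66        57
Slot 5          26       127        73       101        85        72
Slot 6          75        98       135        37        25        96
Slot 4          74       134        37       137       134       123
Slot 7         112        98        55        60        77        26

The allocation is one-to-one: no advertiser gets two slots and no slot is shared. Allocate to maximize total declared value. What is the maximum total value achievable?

Optimal: Cove→Slot 7 ($112), Larkspur→Slot 5 ($127), Summit→Slot 3 ($145), Apex→Slot 1 ($113), Quanta→Slot 4 ($134), Kestrel→Slot 6 ($96) — total 112+127+145+113+134+96 = $727.
Row-greedy (each advertiser in turn takes its best remaining slot) gives $685, worse by 42.
No other one-to-one assignment exceeds $727.

Maximum total: $727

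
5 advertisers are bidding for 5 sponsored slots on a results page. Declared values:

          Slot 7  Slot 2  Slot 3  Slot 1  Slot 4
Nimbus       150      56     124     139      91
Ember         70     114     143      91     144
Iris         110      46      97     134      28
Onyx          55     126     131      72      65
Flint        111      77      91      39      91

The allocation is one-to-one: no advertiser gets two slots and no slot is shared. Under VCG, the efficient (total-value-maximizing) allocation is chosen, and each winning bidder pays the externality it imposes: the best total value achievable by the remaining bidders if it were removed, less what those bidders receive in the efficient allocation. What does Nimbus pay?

Efficient allocation: Nimbus→Slot 7 ($150), Ember→Slot 4 ($144), Iris→Slot 1 ($134), Onyx→Slot 2 ($126), Flint→Slot 3 ($91); total welfare W = $645.
Nimbus receives Slot 7 at value $150, so the others get W − 150 = $495.
Without Nimbus: best allocation of the remaining 4 bidders over all 5 slots is Ember→Slot 4 ($144), Iris→Slot 1 ($134), Onyx→Slot 3 ($131), Flint→Slot 7 ($111), total $520.
VCG payment = (others' best without Nimbus) − (others' welfare with Nimbus) = 520 − 495 = $25.

Nimbus pays $25.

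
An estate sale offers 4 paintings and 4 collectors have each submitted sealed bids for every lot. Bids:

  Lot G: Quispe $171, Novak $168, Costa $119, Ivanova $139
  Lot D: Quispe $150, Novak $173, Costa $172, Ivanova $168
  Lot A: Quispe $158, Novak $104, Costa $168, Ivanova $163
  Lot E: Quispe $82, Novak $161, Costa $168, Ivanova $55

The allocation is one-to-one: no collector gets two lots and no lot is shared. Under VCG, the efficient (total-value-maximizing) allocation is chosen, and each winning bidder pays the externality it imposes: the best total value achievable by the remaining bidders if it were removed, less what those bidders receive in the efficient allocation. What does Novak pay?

Novak pays $5.

Efficient allocation: Quispe→Lot G ($171), Novak→Lot D ($173), Costa→Lot E ($168), Ivanova→Lot A ($163); total welfare W = $675.
Novak receives Lot D at value $173, so the others get W − 173 = $502.
Without Novak: best allocation of the remaining 3 bidders over all 4 lots is Quispe→Lot G ($171), Costa→Lot A ($168), Ivanova→Lot D ($168), total $507.
VCG payment = (others' best without Novak) − (others' welfare with Novak) = 507 − 502 = $5.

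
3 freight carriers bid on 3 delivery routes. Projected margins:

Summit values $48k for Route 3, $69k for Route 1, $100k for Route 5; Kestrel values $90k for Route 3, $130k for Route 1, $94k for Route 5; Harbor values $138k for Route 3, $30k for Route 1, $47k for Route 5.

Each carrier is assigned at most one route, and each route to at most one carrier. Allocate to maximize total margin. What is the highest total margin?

Optimal: Summit→Route 5 ($100k), Kestrel→Route 1 ($130k), Harbor→Route 3 ($138k) — total 100+130+138 = $368k.
Swapping Harbor↔Summit (Harbor→Route 5 $47k, Summit→Route 3 $48k) loses 143.

Maximum total: $368k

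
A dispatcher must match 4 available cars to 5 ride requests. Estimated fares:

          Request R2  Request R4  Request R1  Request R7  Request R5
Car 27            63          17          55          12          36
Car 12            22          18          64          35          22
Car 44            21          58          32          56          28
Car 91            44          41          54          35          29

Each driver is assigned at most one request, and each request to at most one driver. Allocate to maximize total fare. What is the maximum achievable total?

Maximum total: $224

Optimal: Car 27→Request R2 ($63), Car 12→Request R1 ($64), Car 44→Request R7 ($56), Car 91→Request R4 ($41) — total 63+64+56+41 = $224.
Column-greedy (each request in turn goes to its best remaining driver) gives $220, worse by 4.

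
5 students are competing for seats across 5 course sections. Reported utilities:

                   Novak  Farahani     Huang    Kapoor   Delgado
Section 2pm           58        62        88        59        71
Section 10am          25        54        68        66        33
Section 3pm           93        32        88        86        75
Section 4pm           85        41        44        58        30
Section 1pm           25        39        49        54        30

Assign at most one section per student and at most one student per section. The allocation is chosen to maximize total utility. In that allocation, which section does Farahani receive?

Optimal: Novak→Section 4pm (85 points), Farahani→Section 10am (54 points), Huang→Section 2pm (88 points), Kapoor→Section 1pm (54 points), Delgado→Section 3pm (75 points) — total 85+54+88+54+75 = 356 points.
Row-greedy (each student in turn takes its best remaining section) gives 311 points, worse by 45.
Swapping Huang↔Delgado (Huang→Section 3pm 88 points, Delgado→Section 2pm 71 points) loses 4.
Every other assignment is strictly worse.
Farahani's own top section is Section 2pm (62 points), but forcing Farahani→Section 2pm and reassigning the rest optimally gives only 344 points — worse by 12.

Farahani receives Section 10am.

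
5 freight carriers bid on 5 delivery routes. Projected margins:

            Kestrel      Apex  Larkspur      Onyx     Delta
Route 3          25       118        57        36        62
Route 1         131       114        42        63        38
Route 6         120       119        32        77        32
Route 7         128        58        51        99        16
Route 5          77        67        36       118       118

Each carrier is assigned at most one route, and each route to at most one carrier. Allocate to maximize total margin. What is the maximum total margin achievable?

Max total: $524k

Optimal: Kestrel→Route 1 ($131k), Apex→Route 6 ($119k), Larkspur→Route 3 ($57k), Onyx→Route 7 ($99k), Delta→Route 5 ($118k) — total 131+119+57+99+118 = $524k.
Row-greedy (each carrier in turn takes its best remaining route) gives $441k, worse by 83.
Checked against all permutations: $524k is optimal.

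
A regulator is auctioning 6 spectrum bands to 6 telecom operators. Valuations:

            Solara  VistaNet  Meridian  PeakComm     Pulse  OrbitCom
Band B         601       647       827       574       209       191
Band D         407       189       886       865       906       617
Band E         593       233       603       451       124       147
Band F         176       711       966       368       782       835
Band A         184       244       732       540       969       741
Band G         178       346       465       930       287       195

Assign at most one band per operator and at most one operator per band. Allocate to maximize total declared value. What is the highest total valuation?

Maximum total: $4860M

Treat this as an assignment problem: match each operator to one band.
Optimal: Solara→Band E ($593M), VistaNet→Band B ($647M), Meridian→Band D ($886M), PeakComm→Band G ($930M), Pulse→Band A ($969M), OrbitCom→Band F ($835M) — total 593+647+886+930+969+835 = $4860M.
Row-greedy (each operator in turn takes its best remaining band) gives $4244M, worse by 616.
Next-best assignment: Solara→Band E, VistaNet→Band B, Meridian→Band F, PeakComm→Band G, Pulse→Band D, OrbitCom→Band A = $4783M.
Swapping OrbitCom↔Pulse (OrbitCom→Band A $741M, Pulse→Band F $782M) loses 281.
Checked against all permutations: $4860M is optimal.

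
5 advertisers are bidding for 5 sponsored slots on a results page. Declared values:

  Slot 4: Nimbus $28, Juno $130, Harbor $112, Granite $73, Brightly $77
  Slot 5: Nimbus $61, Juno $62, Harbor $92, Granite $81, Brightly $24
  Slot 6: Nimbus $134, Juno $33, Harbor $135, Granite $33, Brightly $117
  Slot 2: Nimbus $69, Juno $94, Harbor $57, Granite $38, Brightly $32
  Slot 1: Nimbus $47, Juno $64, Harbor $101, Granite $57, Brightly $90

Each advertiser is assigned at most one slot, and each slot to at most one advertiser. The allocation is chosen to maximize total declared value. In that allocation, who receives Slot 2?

Optimal: Nimbus→Slot 6 ($134), Juno→Slot 2 ($94), Harbor→Slot 4 ($112), Granite→Slot 5 ($81), Brightly→Slot 1 ($90) — total 134+94+112+81+90 = $511.
Column-greedy (each slot in turn goes to its best remaining advertiser) gives $484, worse by 27.
Next-best assignment: Nimbus→Slot 2, Juno→Slot 4, Harbor→Slot 6, Granite→Slot 5, Brightly→Slot 1 = $505.
Swapping Brightly↔Nimbus (Brightly→Slot 6 $117, Nimbus→Slot 1 $47) loses 60.
Checked against all permutations: $511 is optimal.
Juno's own top slot is Slot 4 ($130), but forcing Juno→Slot 4 and reassigning the rest optimally gives only $505 — worse by 6.

Juno receives Slot 2.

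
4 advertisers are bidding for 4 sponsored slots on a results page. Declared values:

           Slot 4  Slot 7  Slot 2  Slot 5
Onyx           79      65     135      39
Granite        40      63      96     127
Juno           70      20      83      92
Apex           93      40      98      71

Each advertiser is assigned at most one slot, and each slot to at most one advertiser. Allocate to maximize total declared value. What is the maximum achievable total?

Maximum total: $383

Optimal: Onyx→Slot 2 ($135), Granite→Slot 7 ($63), Juno→Slot 5 ($92), Apex→Slot 4 ($93) — total 135+63+92+93 = $383.
Max-entry greedy (repeatedly take the single best remaining cell) gives $375, worse by 8.
Next-best assignment: Onyx→Slot 2, Granite→Slot 5, Juno→Slot 7, Apex→Slot 4 = $375.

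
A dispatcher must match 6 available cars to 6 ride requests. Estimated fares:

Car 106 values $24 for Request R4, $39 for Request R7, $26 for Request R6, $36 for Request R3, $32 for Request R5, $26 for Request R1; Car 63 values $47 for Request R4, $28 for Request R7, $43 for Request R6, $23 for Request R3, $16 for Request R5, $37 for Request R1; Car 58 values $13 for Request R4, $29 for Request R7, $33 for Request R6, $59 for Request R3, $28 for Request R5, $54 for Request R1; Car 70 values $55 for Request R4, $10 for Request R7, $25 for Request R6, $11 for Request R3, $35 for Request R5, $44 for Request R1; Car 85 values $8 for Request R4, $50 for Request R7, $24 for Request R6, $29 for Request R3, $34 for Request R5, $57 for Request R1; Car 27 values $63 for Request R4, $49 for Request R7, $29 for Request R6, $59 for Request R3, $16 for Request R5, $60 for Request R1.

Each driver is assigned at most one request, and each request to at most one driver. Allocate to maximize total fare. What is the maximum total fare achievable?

Optimal: Car 106→Request R5 ($32), Car 63→Request R6 ($43), Car 58→Request R3 ($59), Car 70→Request R4 ($55), Car 85→Request R7 ($50), Car 27→Request R1 ($60) — total 32+43+59+55+50+60 = $299.
Row-greedy (each driver in turn takes its best remaining request) gives $252, worse by 47.
Next-best assignment: Car 106→Request R7, Car 63→Request R6, Car 58→Request R3, Car 70→Request R5, Car 85→Request R1, Car 27→Request R4 = $296.
Swapping Car 70↔Car 58 (Car 70→Request R3 $11, Car 58→Request R4 $13) loses 90.

Maximum total: $299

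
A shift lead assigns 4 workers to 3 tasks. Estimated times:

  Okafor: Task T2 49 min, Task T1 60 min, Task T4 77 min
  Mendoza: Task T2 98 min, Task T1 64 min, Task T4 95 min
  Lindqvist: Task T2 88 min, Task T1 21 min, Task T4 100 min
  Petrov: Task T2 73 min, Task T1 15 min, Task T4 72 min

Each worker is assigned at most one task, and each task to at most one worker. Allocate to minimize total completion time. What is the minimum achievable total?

Treat this as an assignment problem: match each worker to one task.
Optimal: Okafor→Task T2 (49 min), Lindqvist→Task T1 (21 min), Petrov→Task T4 (72 min) — total 49+21+72 = 142 min.
Row-greedy (each worker in turn takes its cheapest remaining task) gives 213 min, worse by 71.
Checked against all permutations: 142 min is optimal.

Minimum total: 142 min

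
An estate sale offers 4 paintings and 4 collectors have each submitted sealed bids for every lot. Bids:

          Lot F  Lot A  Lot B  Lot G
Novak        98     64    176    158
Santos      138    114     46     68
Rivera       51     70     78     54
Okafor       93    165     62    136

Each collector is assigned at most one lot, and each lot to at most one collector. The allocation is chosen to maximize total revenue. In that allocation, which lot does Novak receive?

Optimal: Novak→Lot G ($158), Santos→Lot F ($138), Rivera→Lot B ($78), Okafor→Lot A ($165) — total 158+138+78+165 = $539.
Column-greedy (each lot in turn goes to its best remaining collector) gives $533, worse by 6.
Next-best assignment: Novak→Lot B, Santos→Lot F, Rivera→Lot G, Okafor→Lot A = $533.
Checked against all permutations: $539 is optimal.
Novak's own top lot is Lot B ($176), but forcing Novak→Lot B and reassigning the rest optimally gives only $533 — worse by 6.

Novak receives Lot G.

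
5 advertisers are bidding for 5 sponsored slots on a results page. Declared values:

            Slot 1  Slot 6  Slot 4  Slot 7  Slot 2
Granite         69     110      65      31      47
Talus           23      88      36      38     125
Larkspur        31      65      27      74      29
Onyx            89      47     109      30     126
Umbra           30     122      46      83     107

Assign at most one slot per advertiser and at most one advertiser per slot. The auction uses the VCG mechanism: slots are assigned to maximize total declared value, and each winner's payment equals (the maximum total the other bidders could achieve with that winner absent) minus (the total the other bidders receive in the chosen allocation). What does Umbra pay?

Efficient allocation: Granite→Slot 1 ($69), Talus→Slot 2 ($125), Larkspur→Slot 7 ($74), Onyx→Slot 4 ($109), Umbra→Slot 6 ($122); total welfare W = $499.
Umbra receives Slot 6 at value $122, so the others get W − 122 = $377.
Without Umbra: best allocation of the remaining 4 bidders over all 5 slots is Granite→Slot 6 ($110), Talus→Slot 2 ($125), Larkspur→Slot 7 ($74), Onyx→Slot 4 ($109), total $418.
VCG payment = (others' best without Umbra) − (others' welfare with Umbra) = 418 − 377 = $41.

Umbra pays $41.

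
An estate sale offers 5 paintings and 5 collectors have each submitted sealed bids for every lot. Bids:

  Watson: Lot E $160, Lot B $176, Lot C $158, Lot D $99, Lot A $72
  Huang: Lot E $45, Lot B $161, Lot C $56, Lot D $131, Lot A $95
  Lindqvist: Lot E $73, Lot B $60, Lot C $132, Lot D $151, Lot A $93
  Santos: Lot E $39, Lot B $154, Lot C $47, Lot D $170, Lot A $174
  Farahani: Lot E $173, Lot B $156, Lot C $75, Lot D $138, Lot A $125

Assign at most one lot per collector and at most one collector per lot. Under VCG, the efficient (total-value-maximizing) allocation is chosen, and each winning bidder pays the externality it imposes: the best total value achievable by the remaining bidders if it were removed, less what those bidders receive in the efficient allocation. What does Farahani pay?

Farahani pays $2.

Efficient allocation: Watson→Lot C ($158), Huang→Lot B ($161), Lindqvist→Lot D ($151), Santos→Lot A ($174), Farahani→Lot E ($173); total welfare W = $817.
Farahani receives Lot E at value $173, so the others get W − 173 = $644.
Without Farahani: best allocation of the remaining 4 bidders over all 5 lots is Watson→Lot E ($160), Huang→Lot B ($161), Lindqvist→Lot D ($151), Santos→Lot A ($174), total $646.
VCG payment = (others' best without Farahani) − (others' welfare with Farahani) = 646 − 644 = $2.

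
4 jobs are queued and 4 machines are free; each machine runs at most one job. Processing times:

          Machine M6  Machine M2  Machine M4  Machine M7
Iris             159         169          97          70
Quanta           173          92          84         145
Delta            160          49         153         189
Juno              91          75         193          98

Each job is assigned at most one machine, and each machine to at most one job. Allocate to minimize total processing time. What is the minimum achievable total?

Optimal: Iris→Machine M7 (70 min), Quanta→Machine M4 (84 min), Delta→Machine M2 (49 min), Juno→Machine M6 (91 min) — total 70+84+49+91 = 294 min.

Minimum total: 294 min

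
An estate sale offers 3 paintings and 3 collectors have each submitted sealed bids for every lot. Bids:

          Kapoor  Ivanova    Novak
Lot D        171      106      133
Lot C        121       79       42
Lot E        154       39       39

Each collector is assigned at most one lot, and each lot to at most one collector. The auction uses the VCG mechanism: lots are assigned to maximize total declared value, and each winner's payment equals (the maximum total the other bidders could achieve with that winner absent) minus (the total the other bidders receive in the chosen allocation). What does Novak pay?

Efficient allocation: Kapoor→Lot E ($154), Ivanova→Lot C ($79), Novak→Lot D ($133); total welfare W = $366.
Novak receives Lot D at value $133, so the others get W − 133 = $233.
Without Novak: best allocation of the remaining 2 bidders over all 3 lots is Kapoor→Lot E ($154), Ivanova→Lot D ($106), total $260.
VCG payment = (others' best without Novak) − (others' welfare with Novak) = 260 − 233 = $27.

Novak pays $27.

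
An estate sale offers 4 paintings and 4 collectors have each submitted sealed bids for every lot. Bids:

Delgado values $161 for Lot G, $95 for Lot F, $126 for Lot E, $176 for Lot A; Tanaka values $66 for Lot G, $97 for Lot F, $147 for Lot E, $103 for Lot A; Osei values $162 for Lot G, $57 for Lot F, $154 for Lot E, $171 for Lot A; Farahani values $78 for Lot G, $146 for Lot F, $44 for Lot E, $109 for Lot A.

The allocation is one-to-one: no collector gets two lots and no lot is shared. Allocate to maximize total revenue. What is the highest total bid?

Maximum total: $631

Treat this as an assignment problem: match each collector to one lot.
Optimal: Delgado→Lot A ($176), Tanaka→Lot E ($147), Osei→Lot G ($162), Farahani→Lot F ($146) — total 176+147+162+146 = $631.
Next-best assignment: Delgado→Lot G, Tanaka→Lot E, Osei→Lot A, Farahani→Lot F = $625.
Every other assignment is strictly worse.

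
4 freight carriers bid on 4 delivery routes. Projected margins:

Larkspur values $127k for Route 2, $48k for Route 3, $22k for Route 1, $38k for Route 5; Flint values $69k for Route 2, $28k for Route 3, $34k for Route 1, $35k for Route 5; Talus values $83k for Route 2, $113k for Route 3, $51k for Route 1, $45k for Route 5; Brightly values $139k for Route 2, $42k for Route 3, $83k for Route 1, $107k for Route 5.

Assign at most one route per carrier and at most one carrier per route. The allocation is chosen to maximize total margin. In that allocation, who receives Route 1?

Flint receives Route 1.

This is a one-to-one assignment (maximum-weight bipartite matching).
Optimal: Larkspur→Route 2 ($127k), Flint→Route 1 ($34k), Talus→Route 3 ($113k), Brightly→Route 5 ($107k) — total 127+34+113+107 = $381k.
Column-greedy (each route in turn goes to its best remaining carrier) gives $324k, worse by 57.
Flint's own top route is Route 2 ($69k), but forcing Flint→Route 2 and reassigning the rest optimally gives only $311k — worse by 70.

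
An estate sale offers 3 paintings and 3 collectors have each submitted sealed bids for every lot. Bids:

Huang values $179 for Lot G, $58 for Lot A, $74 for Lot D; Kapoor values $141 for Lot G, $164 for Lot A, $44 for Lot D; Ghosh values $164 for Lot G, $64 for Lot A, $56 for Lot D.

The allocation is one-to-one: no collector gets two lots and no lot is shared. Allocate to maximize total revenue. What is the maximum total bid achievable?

Max total: $402

Optimal: Huang→Lot D ($74), Kapoor→Lot A ($164), Ghosh→Lot G ($164) — total 74+164+164 = $402.
Max-entry greedy (repeatedly take the single best remaining cell) gives $399, worse by 3.
Checked against all permutations: $402 is optimal.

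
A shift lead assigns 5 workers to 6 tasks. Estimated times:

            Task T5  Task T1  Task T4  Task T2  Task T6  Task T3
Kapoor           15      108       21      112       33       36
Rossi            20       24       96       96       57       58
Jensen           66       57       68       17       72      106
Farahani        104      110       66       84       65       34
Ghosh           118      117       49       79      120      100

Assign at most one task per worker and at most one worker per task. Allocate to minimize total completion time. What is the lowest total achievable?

Minimum total: 139 min

Optimal: Kapoor→Task T5 (15 min), Rossi→Task T1 (24 min), Jensen→Task T2 (17 min), Farahani→Task T3 (34 min), Ghosh→Task T4 (49 min) — total 15+24+17+34+49 = 139 min.
Column-greedy (each task in turn goes to its cheapest remaining worker) gives 170 min, worse by 31.
Swapping Jensen↔Ghosh (Jensen→Task T4 68 min, Ghosh→Task T2 79 min) adds 81.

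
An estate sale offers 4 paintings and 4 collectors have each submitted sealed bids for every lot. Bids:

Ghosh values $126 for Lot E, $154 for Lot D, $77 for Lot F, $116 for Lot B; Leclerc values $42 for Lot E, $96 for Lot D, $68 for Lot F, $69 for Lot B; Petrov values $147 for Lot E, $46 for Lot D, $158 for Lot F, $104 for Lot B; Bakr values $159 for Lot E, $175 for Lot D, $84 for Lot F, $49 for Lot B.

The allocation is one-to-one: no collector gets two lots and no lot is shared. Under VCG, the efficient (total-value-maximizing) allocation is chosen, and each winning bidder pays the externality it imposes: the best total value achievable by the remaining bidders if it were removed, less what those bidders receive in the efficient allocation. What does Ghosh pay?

Ghosh pays $27.

Efficient allocation: Ghosh→Lot D ($154), Leclerc→Lot B ($69), Petrov→Lot F ($158), Bakr→Lot E ($159); total welfare W = $540.
Ghosh receives Lot D at value $154, so the others get W − 154 = $386.
Without Ghosh: best allocation of the remaining 3 bidders over all 4 lots is Leclerc→Lot D ($96), Petrov→Lot F ($158), Bakr→Lot E ($159), total $413.
VCG payment = (others' best without Ghosh) − (others' welfare with Ghosh) = 413 − 386 = $27.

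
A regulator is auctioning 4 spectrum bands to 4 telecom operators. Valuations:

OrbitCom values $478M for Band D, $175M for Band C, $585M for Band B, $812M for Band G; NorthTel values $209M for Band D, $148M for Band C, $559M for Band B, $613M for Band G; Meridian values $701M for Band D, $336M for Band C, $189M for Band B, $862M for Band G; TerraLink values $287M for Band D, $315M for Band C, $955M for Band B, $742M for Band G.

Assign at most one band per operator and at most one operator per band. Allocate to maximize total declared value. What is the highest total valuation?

This is the linear assignment problem.
Optimal: OrbitCom→Band G ($812M), NorthTel→Band C ($148M), Meridian→Band D ($701M), TerraLink→Band B ($955M) — total 812+148+701+955 = $2616M.
Row-greedy (each operator in turn takes its best remaining band) gives $2387M, worse by 229.
Next-best assignment: OrbitCom→Band C, NorthTel→Band G, Meridian→Band D, TerraLink→Band B = $2444M.
Swapping NorthTel↔OrbitCom (NorthTel→Band G $613M, OrbitCom→Band C $175M) loses 172.
Every other assignment is strictly worse.

Maximum total: $2616M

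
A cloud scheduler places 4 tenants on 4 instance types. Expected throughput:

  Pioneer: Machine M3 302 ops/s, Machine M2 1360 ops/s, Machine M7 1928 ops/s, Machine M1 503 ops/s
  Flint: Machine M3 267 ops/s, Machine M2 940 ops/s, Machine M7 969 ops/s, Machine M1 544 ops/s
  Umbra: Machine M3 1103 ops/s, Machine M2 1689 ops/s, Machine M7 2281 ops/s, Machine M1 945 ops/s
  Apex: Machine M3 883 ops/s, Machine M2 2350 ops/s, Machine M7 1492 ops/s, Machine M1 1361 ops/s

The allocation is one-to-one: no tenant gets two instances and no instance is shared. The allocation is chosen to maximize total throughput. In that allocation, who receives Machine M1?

Flint receives Machine M1.

Optimal: Pioneer→Machine M7 (1928 ops/s), Flint→Machine M1 (544 ops/s), Umbra→Machine M3 (1103 ops/s), Apex→Machine M2 (2350 ops/s) — total 1928+544+1103+2350 = 5925 ops/s.
Swapping Pioneer↔Flint (Pioneer→Machine M1 503 ops/s, Flint→Machine M7 969 ops/s) loses 1000.
Checked against all permutations: 5925 ops/s is optimal.
Flint's own top instance is Machine M7 (969 ops/s), but forcing Flint→Machine M7 and reassigning the rest optimally gives only 4925 ops/s — worse by 1000.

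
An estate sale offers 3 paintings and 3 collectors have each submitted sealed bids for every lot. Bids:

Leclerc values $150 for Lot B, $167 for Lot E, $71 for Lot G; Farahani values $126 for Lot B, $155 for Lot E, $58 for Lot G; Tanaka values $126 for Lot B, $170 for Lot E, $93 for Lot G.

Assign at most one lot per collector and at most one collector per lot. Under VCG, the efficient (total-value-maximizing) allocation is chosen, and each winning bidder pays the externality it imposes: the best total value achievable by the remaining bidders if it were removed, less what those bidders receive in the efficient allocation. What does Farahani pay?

Farahani pays $77.

Efficient allocation: Leclerc→Lot B ($150), Farahani→Lot E ($155), Tanaka→Lot G ($93); total welfare W = $398.
Farahani receives Lot E at value $155, so the others get W − 155 = $243.
Without Farahani: best allocation of the remaining 2 bidders over all 3 lots is Leclerc→Lot B ($150), Tanaka→Lot E ($170), total $320.
VCG payment = (others' best without Farahani) − (others' welfare with Farahani) = 320 − 243 = $77.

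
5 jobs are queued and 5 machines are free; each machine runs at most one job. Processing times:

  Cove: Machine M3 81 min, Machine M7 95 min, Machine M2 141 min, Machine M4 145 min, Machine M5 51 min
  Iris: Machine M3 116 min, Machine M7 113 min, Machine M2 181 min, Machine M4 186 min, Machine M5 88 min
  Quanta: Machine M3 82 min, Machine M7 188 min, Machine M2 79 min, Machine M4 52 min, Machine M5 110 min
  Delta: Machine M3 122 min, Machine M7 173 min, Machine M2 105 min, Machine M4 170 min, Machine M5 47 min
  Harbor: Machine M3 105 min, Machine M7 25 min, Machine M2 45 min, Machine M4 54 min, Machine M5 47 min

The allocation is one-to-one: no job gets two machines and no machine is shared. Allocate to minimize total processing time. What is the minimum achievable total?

Optimal: Cove→Machine M3 (81 min), Iris→Machine M7 (113 min), Quanta→Machine M4 (52 min), Delta→Machine M5 (47 min), Harbor→Machine M2 (45 min) — total 81+113+52+47+45 = 338 min.
Column-greedy (each machine in turn goes to its cheapest remaining job) gives 443 min, worse by 105.
Next-best assignment: Cove→Machine M5, Iris→Machine M3, Quanta→Machine M4, Delta→Machine M2, Harbor→Machine M7 = 349 min.
No other one-to-one assignment undercuts 338 min.

Minimum total: 338 min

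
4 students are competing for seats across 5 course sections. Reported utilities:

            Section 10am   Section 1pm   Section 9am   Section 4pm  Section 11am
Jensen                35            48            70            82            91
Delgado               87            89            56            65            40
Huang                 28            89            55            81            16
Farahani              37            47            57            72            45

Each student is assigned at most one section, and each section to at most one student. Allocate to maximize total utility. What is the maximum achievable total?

Maximum total: 339 points

Optimal: Jensen→Section 11am (91 points), Delgado→Section 10am (87 points), Huang→Section 1pm (89 points), Farahani→Section 4pm (72 points) — total 91+87+89+72 = 339 points.
Max-entry greedy (repeatedly take the single best remaining cell) gives 318 points, worse by 21.
Next-best assignment: Jensen→Section 11am, Delgado→Section 10am, Huang→Section 1pm, Farahani→Section 9am = 324 points.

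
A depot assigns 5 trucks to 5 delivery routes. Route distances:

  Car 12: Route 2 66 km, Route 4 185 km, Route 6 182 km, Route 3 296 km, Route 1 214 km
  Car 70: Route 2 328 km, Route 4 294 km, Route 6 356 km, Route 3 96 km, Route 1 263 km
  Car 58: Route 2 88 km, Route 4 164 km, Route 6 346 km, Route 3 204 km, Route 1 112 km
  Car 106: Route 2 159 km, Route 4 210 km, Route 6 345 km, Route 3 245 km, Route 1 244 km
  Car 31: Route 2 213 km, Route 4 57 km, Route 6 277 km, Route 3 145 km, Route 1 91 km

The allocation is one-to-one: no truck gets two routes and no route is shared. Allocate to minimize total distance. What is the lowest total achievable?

Minimum total: 606 km

This is a one-to-one assignment (minimum-cost bipartite matching).
Optimal: Car 12→Route 6 (182 km), Car 70→Route 3 (96 km), Car 58→Route 1 (112 km), Car 106→Route 2 (159 km), Car 31→Route 4 (57 km) — total 182+96+112+159+57 = 606 km.
Min-entry greedy (repeatedly take the single cheapest remaining cell) gives 676 km, worse by 70.
Checked against all permutations: 606 km is optimal.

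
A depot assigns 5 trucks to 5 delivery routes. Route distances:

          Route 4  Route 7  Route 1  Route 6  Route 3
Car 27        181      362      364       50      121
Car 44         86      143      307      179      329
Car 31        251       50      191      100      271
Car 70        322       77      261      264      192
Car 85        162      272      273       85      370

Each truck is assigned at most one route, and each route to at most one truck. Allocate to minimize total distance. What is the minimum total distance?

Minimum total: 560 km

Optimal: Car 27→Route 3 (121 km), Car 44→Route 4 (86 km), Car 31→Route 1 (191 km), Car 70→Route 7 (77 km), Car 85→Route 6 (85 km) — total 121+86+191+77+85 = 560 km.
Column-greedy (each route in turn goes to its cheapest remaining truck) gives 817 km, worse by 257.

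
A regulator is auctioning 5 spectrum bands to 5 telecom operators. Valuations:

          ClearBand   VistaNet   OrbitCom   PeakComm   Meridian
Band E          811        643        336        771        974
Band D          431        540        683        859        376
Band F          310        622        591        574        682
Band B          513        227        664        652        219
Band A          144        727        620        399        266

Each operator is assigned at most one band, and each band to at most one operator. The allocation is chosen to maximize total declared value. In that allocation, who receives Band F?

Optimal: ClearBand→Band E ($811M), VistaNet→Band A ($727M), OrbitCom→Band B ($664M), PeakComm→Band D ($859M), Meridian→Band F ($682M) — total 811+727+664+859+682 = $3743M.
Swapping ClearBand↔OrbitCom (ClearBand→Band B $513M, OrbitCom→Band E $336M) loses 626.
Meridian's own top band is Band E ($974M), but forcing Meridian→Band E and reassigning the rest optimally gives only $3664M — worse by 79.

Meridian receives Band F.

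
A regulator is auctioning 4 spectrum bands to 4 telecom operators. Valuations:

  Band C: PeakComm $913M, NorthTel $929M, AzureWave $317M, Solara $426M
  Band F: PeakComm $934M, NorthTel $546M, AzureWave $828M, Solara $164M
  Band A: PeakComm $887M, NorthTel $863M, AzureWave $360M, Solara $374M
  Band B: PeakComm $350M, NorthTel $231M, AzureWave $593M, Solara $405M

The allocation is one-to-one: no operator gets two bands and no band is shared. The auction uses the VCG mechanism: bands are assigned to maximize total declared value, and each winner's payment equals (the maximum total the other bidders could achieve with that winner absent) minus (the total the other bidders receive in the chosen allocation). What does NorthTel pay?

NorthTel pays $26M.

Efficient allocation: PeakComm→Band A ($887M), NorthTel→Band C ($929M), AzureWave→Band F ($828M), Solara→Band B ($405M); total welfare W = $3049M.
NorthTel receives Band C at value $929M, so the others get W − 929 = $2120M.
Without NorthTel: best allocation of the remaining 3 bidders over all 4 bands is PeakComm→Band C ($913M), AzureWave→Band F ($828M), Solara→Band B ($405M), total $2146M.
VCG payment = (others' best without NorthTel) − (others' welfare with NorthTel) = 2146 − 2120 = $26M.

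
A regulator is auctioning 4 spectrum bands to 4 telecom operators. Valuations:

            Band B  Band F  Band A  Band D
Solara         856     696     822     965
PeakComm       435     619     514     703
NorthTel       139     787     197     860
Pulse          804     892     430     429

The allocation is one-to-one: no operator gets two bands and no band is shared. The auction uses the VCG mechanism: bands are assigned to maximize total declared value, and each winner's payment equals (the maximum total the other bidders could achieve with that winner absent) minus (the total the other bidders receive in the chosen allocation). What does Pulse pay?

Pulse pays $116M.

Efficient allocation: Solara→Band B ($856M), PeakComm→Band A ($514M), NorthTel→Band D ($860M), Pulse→Band F ($892M); total welfare W = $3122M.
Pulse receives Band F at value $892M, so the others get W − 892 = $2230M.
Without Pulse: best allocation of the remaining 3 bidders over all 4 bands is Solara→Band B ($856M), PeakComm→Band D ($703M), NorthTel→Band F ($787M), total $2346M.
VCG payment = (others' best without Pulse) − (others' welfare with Pulse) = 2346 − 2230 = $116M.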